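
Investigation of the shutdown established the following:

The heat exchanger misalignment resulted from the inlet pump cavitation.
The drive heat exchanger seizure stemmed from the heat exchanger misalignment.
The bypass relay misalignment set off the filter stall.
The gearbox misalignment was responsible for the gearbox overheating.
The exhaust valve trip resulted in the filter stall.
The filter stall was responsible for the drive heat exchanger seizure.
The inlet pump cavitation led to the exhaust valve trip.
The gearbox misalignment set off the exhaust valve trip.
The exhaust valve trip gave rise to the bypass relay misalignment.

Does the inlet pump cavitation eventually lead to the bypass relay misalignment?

There is a causal chain: the inlet pump cavitation → the exhaust valve trip → the bypass relay misalignment.

Yes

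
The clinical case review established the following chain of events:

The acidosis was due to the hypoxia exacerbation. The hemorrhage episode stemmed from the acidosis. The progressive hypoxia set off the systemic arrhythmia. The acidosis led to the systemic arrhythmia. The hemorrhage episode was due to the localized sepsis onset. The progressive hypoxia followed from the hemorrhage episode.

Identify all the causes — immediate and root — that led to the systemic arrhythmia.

the acidosis, the hemorrhage episode, the hypoxia exacerbation, the localized sepsis onset, the progressive hypoxia

Immediate causes of the systemic arrhythmia: the acidosis, the progressive hypoxia.
Further upstream: the hypoxia exacerbation, the hemorrhage episode, the localized sepsis onset.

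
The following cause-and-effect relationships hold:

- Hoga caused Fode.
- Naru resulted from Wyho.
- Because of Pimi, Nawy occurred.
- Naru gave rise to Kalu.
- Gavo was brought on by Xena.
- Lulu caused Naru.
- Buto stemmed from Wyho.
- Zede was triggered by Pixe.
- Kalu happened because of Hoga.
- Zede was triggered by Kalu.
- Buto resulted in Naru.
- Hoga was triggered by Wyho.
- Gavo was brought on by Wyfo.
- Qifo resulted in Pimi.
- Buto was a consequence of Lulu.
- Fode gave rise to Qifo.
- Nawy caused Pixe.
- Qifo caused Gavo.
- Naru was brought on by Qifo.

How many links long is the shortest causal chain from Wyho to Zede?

Shortest chain: Wyho → Hoga → Kalu → Zede.

3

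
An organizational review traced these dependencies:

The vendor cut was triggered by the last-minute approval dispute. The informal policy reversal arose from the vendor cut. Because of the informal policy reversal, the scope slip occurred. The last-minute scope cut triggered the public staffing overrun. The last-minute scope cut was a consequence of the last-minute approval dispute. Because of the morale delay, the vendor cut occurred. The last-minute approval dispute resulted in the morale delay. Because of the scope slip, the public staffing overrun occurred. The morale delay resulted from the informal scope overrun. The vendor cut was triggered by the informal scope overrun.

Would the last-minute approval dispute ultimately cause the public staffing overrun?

There is a causal chain: the last-minute approval dispute → the last-minute scope cut → the public staffing overrun.

Yes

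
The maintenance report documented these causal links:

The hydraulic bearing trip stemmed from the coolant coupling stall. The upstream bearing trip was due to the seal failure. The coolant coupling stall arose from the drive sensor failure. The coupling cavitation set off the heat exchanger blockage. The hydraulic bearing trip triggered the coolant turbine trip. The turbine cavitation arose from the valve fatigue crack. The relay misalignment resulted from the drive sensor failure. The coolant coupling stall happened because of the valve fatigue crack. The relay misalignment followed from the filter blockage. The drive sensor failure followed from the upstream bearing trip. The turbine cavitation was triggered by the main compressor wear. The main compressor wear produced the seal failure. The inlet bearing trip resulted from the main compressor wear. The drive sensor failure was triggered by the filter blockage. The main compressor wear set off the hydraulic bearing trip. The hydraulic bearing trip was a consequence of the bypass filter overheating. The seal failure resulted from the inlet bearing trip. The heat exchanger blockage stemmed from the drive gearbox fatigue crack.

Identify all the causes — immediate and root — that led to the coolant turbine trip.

Immediate cause of the coolant turbine trip: the hydraulic bearing trip.
Further upstream: the bypass filter overheating, the valve fatigue crack, the main compressor wear, the inlet bearing trip, the seal failure, the upstream bearing trip, the filter blockage, the drive sensor failure, the coolant coupling stall.

the bypass filter overheating, the coolant coupling stall, the drive sensor failure, the filter blockage, the hydraulic bearing trip, the inlet bearing trip, the main compressor wear, the seal failure, the upstream bearing trip, the valve fatigue crack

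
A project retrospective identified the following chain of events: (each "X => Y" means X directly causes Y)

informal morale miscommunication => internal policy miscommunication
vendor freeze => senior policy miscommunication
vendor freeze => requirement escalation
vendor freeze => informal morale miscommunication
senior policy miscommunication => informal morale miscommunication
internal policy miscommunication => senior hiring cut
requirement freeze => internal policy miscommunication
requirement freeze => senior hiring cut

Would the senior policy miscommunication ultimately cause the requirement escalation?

No

The senior policy miscommunication leads to the informal morale miscommunication, the internal policy miscommunication, the senior hiring cut; the requirement escalation is not among them.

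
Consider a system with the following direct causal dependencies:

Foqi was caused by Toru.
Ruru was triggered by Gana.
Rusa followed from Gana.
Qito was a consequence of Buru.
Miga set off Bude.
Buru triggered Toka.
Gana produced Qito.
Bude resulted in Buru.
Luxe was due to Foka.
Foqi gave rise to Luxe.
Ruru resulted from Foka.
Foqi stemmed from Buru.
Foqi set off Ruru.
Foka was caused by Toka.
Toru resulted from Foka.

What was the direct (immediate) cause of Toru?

Foka

Upstream contributors include Miga, Bude, Buru, Toka, but only Foka feeds directly into Toru.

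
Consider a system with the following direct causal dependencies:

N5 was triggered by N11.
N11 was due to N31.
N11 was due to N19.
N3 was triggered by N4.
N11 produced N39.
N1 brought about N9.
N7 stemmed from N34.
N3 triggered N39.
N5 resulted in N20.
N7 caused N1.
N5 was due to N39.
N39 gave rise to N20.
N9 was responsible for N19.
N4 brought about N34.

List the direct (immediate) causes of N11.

Upstream contributors include N4, N34, N7, N1, N9, but only N19, N31 feed directly into N11.

N19, N31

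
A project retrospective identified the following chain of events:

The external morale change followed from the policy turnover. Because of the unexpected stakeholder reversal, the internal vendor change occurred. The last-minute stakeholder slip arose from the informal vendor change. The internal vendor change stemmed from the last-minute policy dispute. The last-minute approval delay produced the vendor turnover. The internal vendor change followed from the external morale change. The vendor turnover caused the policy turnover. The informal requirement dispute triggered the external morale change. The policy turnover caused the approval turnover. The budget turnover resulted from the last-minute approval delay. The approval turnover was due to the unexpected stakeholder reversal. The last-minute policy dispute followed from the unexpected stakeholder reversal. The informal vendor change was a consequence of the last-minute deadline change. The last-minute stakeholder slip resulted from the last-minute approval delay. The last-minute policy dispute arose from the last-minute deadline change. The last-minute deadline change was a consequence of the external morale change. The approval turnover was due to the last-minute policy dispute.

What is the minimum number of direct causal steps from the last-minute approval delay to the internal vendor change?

4

Shortest chain: the last-minute approval delay → the vendor turnover → the policy turnover → the external morale change → the internal vendor change.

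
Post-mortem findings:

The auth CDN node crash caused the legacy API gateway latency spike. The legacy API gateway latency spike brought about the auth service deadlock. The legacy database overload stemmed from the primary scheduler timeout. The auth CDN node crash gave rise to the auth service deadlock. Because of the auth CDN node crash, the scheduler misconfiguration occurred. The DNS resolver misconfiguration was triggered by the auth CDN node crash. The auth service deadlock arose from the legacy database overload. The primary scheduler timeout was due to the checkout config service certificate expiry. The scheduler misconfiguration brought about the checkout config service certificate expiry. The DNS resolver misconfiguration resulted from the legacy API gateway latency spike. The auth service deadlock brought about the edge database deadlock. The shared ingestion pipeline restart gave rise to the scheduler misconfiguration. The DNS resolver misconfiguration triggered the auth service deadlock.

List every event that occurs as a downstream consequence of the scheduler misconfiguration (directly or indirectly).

the auth service deadlock, the checkout config service certificate expiry, the edge database deadlock, the legacy database overload, the primary scheduler timeout

Direct effects: the checkout config service certificate expiry.
2 steps out: the primary scheduler timeout.
3 steps out: the legacy database overload.
4 steps out: the auth service deadlock.
5 steps out: the edge database deadlock.
Not reachable from it: the auth CDN node crash, the legacy API gateway latency spike, the DNS resolver misconfiguration, the shared ingestion pipeline restart.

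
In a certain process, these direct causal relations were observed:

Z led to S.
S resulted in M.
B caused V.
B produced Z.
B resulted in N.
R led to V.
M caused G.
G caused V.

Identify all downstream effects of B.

Direct effects: Z, N, V.
2 steps out: S.
3 steps out: M.
4 steps out: G.
Not reachable from it: R.

G, M, N, S, V, Z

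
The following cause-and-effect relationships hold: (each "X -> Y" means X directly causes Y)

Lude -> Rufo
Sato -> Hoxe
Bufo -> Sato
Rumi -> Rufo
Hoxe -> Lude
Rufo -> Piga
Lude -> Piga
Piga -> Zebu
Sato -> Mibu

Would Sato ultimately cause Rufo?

Yes

There is a causal chain: Sato → Hoxe → Lude → Rufo.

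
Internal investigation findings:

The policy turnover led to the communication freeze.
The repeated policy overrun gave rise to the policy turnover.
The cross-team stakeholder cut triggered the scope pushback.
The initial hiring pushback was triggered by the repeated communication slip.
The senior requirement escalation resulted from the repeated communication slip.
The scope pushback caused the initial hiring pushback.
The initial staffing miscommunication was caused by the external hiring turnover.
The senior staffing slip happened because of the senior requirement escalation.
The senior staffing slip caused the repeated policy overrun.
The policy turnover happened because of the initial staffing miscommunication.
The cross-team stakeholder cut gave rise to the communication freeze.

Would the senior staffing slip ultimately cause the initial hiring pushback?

No

The senior staffing slip leads to the repeated policy overrun, the policy turnover, the communication freeze; the initial hiring pushback is not among them.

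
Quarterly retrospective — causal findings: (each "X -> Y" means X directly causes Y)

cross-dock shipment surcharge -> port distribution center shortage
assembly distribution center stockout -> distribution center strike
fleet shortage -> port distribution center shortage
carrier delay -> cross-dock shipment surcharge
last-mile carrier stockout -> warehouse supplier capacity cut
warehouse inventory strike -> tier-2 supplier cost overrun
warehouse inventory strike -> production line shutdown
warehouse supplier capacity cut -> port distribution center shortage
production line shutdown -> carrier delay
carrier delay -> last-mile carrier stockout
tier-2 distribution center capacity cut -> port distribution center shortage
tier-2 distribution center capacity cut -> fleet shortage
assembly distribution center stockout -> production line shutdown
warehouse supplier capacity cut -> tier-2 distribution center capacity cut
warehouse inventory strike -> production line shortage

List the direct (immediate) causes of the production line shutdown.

the assembly distribution center stockout, the warehouse inventory strike → the production line shutdown with nothing further upstream stated.

the assembly distribution center stockout, the warehouse inventory strike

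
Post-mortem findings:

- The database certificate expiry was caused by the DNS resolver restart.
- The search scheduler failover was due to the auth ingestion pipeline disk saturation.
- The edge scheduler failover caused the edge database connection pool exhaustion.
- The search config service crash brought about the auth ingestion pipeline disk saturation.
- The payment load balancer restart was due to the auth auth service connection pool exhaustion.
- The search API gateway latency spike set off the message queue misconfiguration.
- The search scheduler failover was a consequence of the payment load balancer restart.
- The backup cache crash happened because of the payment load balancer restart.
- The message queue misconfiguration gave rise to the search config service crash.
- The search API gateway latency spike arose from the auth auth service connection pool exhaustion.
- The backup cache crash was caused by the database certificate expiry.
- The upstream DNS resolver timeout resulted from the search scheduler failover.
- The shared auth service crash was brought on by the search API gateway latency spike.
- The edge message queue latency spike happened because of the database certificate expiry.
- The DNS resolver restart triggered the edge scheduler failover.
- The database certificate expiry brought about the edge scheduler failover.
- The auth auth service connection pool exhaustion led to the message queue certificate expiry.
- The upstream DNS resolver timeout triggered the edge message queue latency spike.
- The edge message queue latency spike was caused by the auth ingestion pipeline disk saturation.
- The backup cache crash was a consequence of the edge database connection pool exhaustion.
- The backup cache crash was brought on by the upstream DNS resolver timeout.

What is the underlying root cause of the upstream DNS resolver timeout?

the auth auth service connection pool exhaustion

Tracing upstream from the upstream DNS resolver timeout: the upstream DNS resolver timeout ← the search scheduler failover ← the payment load balancer restart ← the auth auth service connection pool exhaustion.
The auth auth service connection pool exhaustion has no stated cause, so it is the root.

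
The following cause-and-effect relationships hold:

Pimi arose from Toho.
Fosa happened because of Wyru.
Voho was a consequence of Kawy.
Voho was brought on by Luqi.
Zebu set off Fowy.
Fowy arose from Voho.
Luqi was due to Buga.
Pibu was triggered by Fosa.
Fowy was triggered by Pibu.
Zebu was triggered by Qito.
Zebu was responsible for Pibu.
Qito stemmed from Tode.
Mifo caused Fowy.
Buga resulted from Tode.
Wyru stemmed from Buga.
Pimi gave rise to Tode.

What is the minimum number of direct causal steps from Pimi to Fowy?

4

Shortest chain: Pimi → Tode → Qito → Zebu → Fowy.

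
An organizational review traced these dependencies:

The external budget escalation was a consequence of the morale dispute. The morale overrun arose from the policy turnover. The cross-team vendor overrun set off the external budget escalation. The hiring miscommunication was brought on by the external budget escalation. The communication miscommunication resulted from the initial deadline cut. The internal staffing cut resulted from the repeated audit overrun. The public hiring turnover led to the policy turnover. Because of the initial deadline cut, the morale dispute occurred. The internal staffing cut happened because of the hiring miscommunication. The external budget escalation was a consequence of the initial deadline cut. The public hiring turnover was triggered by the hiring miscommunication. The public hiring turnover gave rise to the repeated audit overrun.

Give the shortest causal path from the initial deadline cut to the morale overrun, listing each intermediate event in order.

the initial deadline cut → the external budget escalation → the hiring miscommunication → the public hiring turnover → the policy turnover → the morale overrun

the initial deadline cut → the external budget escalation
the external budget escalation → the hiring miscommunication
the hiring miscommunication → the public hiring turnover
the public hiring turnover → the policy turnover
the policy turnover → the morale overrun
Length: 5 steps.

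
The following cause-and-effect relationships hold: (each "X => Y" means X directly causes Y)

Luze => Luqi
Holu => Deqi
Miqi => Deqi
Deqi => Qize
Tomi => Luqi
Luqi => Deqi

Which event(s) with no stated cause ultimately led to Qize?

Tracing upstream from Qize: Qize ← Deqi ← Miqi.
A separate upstream branch: Qize ← Deqi ← Luqi ← Luze.
A separate upstream branch: Qize ← Deqi ← Luqi ← Tomi.
A separate upstream branch: Qize ← Deqi ← Holu.
Each of those chain origins has no stated cause.

Holu, Luze, Miqi, Tomi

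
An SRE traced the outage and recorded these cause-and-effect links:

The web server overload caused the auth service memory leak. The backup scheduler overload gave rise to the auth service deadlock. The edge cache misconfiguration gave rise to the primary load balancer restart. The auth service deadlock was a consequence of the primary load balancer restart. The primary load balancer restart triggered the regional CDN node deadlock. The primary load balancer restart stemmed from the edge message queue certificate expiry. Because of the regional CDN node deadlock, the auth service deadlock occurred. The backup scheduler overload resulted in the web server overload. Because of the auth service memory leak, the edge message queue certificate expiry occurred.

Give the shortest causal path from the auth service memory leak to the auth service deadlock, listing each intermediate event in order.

the auth service memory leak → the edge message queue certificate expiry
the edge message queue certificate expiry → the primary load balancer restart
the primary load balancer restart → the auth service deadlock
Length: 3 steps.

the auth service memory leak → the edge message queue certificate expiry → the primary load balancer restart → the auth service deadlock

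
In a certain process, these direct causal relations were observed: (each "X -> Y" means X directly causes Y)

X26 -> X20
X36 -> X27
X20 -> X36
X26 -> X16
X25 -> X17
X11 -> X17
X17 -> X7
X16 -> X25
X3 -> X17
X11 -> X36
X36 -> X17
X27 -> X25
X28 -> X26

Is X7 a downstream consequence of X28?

There is a causal chain: X28 → X26 → X20 → X36 → X17 → X7.

Yes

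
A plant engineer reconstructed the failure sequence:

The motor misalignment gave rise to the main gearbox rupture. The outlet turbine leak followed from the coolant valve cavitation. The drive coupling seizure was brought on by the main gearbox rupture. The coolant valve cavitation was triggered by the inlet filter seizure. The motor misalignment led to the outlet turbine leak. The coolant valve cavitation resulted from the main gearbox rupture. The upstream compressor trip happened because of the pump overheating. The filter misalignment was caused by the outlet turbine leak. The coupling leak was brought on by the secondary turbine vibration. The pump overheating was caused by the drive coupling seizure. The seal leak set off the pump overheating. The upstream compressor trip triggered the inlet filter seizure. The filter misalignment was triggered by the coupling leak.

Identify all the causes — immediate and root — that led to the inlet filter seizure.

Immediate cause of the inlet filter seizure: the upstream compressor trip.
Further upstream: the seal leak, the motor misalignment, the main gearbox rupture, the drive coupling seizure, the pump overheating.

the drive coupling seizure, the main gearbox rupture, the motor misalignment, the pump overheating, the seal leak, the upstream compressor trip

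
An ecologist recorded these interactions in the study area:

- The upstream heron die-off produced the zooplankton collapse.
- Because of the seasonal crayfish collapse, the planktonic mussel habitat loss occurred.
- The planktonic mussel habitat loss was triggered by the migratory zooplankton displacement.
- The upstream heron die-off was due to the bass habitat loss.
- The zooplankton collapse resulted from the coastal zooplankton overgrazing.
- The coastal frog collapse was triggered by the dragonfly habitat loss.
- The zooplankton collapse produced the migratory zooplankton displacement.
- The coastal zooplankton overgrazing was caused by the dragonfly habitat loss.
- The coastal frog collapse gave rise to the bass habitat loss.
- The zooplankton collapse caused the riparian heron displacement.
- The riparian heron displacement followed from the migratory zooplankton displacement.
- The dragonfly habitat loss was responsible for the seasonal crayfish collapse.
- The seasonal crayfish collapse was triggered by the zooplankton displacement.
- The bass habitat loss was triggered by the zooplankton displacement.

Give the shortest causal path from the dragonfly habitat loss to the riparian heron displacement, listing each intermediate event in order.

the dragonfly habitat loss → the coastal zooplankton overgrazing
the coastal zooplankton overgrazing → the zooplankton collapse
the zooplankton collapse → the riparian heron displacement
Length: 3 steps.

the dragonfly habitat loss → the coastal zooplankton overgrazing → the zooplankton collapse → the riparian heron displacement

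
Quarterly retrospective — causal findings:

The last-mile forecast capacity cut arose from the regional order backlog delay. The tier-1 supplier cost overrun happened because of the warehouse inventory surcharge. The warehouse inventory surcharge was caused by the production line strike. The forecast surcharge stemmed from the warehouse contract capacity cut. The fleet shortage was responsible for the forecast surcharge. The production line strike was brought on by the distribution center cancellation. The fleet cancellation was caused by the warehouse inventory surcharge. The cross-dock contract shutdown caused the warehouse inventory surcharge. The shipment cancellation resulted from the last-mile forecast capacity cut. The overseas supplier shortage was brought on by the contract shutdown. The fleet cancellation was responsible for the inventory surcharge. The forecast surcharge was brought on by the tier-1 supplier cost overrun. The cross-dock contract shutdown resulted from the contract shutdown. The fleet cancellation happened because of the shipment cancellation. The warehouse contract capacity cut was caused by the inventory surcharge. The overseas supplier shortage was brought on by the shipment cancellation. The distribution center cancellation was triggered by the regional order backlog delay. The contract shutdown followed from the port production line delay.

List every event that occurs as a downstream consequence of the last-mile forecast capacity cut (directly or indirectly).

the fleet cancellation, the forecast surcharge, the inventory surcharge, the overseas supplier shortage, the shipment cancellation, the warehouse contract capacity cut

Direct effects: the shipment cancellation.
2 steps out: the overseas supplier shortage, the fleet cancellation.
3 steps out: the inventory surcharge.
4 steps out: the warehouse contract capacity cut.
5 steps out: the forecast surcharge.
Not reachable from it: the port production line delay, the regional order backlog delay, the contract shutdown, the distribution center cancellation, the cross-dock contract shutdown, the fleet shortage, the production line strike, the warehouse inventory surcharge, the tier-1 supplier cost overrun.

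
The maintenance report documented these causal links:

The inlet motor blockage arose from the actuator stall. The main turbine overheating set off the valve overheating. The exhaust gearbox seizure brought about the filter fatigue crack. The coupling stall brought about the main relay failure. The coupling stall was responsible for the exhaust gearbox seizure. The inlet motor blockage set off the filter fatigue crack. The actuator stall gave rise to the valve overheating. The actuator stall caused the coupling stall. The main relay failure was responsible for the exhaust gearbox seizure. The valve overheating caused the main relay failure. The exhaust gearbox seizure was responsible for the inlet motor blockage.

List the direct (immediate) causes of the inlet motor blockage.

Upstream contributors include the main turbine overheating, the coupling stall, the valve overheating, the main relay failure, but only the actuator stall, the exhaust gearbox seizure feed directly into the inlet motor blockage.

the actuator stall, the exhaust gearbox seizure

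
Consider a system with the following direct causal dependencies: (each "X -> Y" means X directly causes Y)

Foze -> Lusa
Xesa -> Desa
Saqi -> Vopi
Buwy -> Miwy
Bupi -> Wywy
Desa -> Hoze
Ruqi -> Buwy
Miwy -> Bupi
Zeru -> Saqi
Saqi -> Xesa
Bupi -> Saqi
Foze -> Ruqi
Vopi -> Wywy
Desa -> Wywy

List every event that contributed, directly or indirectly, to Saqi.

Bupi, Buwy, Foze, Miwy, Ruqi, Zeru

Immediate causes of Saqi: Bupi, Zeru.
Further upstream: Foze, Ruqi, Buwy, Miwy.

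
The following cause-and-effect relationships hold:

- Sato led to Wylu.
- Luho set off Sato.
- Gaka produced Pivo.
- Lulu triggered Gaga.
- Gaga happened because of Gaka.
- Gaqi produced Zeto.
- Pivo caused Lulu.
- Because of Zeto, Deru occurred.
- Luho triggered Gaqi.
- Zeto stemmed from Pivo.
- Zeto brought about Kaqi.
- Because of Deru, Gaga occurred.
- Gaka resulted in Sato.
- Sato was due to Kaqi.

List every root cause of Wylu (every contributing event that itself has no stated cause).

Gaka, Luho

Tracing upstream from Wylu: Wylu ← Sato ← Luho.
A separate upstream branch: Wylu ← Sato ← Gaka.
Each of those chain origins has no stated cause.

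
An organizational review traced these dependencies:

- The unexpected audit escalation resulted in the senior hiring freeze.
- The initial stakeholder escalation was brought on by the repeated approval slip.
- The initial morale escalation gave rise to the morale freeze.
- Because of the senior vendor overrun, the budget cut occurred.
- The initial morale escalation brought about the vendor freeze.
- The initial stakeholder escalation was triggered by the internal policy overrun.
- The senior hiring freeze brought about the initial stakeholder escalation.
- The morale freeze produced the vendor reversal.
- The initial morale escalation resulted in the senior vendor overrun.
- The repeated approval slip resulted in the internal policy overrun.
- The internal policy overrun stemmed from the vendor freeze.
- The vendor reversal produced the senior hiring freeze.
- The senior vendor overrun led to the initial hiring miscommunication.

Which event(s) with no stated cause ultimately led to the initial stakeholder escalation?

Tracing upstream from the initial stakeholder escalation: the initial stakeholder escalation ← the internal policy overrun ← the vendor freeze ← the initial morale escalation.
A separate upstream branch: the initial stakeholder escalation ← the senior hiring freeze ← the unexpected audit escalation.
A separate upstream branch: the initial stakeholder escalation ← the repeated approval slip.
Each of those chain origins has no stated cause.

the initial morale escalation, the repeated approval slip, the unexpected audit escalation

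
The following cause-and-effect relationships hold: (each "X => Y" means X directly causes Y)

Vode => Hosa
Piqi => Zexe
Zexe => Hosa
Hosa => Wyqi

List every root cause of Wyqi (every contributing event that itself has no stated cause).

Piqi, Vode

Tracing upstream from Wyqi: Wyqi ← Hosa ← Zexe ← Piqi.
A separate upstream branch: Wyqi ← Hosa ← Vode.
Each of those chain origins has no stated cause.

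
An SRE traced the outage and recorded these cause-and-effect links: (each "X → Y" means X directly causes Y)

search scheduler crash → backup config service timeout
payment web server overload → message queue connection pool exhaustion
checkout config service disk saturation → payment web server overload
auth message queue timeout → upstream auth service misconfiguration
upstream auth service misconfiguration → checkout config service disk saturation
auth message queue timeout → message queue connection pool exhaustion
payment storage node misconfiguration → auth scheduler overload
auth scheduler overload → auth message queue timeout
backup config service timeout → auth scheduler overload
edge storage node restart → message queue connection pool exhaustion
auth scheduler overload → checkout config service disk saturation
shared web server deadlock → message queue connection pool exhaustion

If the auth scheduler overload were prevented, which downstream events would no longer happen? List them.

the auth message queue timeout, the checkout config service disk saturation, the payment web server overload, the upstream auth service misconfiguration

Downstream of the auth scheduler overload: the auth message queue timeout, the upstream auth service misconfiguration, the checkout config service disk saturation, the payment web server overload, the message queue connection pool exhaustion.
Of those, still caused via another path: the message queue connection pool exhaustion.
The remainder have no surviving cause.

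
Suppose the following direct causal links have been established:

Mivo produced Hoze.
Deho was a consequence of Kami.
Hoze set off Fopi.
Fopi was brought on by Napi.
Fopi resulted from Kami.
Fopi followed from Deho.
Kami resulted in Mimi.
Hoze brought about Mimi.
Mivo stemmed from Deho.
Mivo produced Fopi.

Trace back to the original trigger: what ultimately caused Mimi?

Kami

Tracing upstream from Mimi: Mimi ← Kami.
Kami has no stated cause, so it is the root.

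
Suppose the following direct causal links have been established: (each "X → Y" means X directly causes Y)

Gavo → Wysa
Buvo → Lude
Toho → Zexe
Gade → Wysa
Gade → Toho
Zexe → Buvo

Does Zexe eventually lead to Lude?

Yes

There is a causal chain: Zexe → Buvo → Lude.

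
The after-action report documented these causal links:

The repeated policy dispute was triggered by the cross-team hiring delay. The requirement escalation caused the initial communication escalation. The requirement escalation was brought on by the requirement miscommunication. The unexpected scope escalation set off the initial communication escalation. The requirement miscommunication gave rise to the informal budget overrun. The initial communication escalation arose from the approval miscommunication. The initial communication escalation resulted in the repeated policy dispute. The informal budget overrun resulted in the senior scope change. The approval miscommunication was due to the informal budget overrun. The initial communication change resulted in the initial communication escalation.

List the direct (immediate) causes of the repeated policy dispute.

the cross-team hiring delay, the initial communication escalation

Upstream contributors include the requirement miscommunication, the initial communication change, the informal budget overrun, the unexpected scope escalation, the approval miscommunication, the requirement escalation, but only the cross-team hiring delay, the initial communication escalation feed directly into the repeated policy dispute.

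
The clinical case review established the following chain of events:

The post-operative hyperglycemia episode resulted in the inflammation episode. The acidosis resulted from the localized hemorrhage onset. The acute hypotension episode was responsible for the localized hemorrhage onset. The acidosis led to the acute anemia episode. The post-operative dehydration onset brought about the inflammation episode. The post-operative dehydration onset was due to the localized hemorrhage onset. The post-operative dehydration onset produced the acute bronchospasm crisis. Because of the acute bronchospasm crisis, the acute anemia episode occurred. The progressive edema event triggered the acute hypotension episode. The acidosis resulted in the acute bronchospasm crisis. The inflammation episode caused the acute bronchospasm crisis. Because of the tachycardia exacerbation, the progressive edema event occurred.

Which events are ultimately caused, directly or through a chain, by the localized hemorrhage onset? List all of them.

Direct effects: the post-operative dehydration onset, the acidosis.
2 steps out: the inflammation episode, the acute bronchospasm crisis, the acute anemia episode.
Not reachable from it: the tachycardia exacerbation, the progressive edema event, the acute hypotension episode, the post-operative hyperglycemia episode.

the acidosis, the acute anemia episode, the acute bronchospasm crisis, the inflammation episode, the post-operative dehydration onset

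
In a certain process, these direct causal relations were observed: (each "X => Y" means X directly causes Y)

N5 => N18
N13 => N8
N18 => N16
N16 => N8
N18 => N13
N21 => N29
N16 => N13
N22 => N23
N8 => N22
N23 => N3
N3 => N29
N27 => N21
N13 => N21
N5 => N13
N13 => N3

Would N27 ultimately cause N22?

No

N27 leads to N21, N29; N22 is not among them.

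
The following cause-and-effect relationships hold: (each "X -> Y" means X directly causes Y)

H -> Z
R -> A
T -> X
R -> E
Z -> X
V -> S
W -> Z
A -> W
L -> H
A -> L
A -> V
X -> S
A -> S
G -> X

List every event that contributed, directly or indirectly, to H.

Immediate cause of H: L.
Further upstream: R, A.

A, L, R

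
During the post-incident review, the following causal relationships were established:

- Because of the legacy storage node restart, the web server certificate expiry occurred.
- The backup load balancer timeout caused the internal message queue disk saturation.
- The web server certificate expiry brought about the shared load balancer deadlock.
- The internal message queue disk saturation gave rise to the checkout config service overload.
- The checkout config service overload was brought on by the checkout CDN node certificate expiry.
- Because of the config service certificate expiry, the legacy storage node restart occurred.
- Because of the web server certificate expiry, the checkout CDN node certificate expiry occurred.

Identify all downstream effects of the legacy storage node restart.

the checkout CDN node certificate expiry, the checkout config service overload, the shared load balancer deadlock, the web server certificate expiry

Direct effects: the web server certificate expiry.
2 steps out: the checkout CDN node certificate expiry, the shared load balancer deadlock.
3 steps out: the checkout config service overload.
Not reachable from it: the config service certificate expiry, the backup load balancer timeout, the internal message queue disk saturation.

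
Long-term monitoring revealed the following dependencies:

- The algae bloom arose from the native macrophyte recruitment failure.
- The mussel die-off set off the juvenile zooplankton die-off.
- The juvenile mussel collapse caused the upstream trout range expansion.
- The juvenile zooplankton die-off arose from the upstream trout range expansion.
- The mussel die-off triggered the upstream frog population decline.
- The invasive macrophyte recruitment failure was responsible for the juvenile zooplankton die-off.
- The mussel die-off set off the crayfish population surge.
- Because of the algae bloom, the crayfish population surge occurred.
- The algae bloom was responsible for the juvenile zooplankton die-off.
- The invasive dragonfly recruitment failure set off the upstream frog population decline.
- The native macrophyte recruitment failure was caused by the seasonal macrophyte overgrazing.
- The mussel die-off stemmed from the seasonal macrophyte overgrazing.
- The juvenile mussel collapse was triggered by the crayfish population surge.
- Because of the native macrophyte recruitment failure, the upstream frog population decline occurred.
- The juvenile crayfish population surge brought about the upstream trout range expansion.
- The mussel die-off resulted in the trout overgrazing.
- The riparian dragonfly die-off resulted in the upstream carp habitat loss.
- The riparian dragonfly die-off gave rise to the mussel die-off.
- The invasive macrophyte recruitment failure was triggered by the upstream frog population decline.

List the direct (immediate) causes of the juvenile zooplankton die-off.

the algae bloom, the invasive macrophyte recruitment failure, the mussel die-off, the upstream trout range expansion

Upstream contributors include the invasive dragonfly recruitment failure, the riparian dragonfly die-off, the seasonal macrophyte overgrazing, the native macrophyte recruitment failure, the juvenile crayfish population surge, the upstream frog population decline, the crayfish population surge, the juvenile mussel collapse, but only the algae bloom, the invasive macrophyte recruitment failure, the mussel die-off, the upstream trout range expansion feed directly into the juvenile zooplankton die-off.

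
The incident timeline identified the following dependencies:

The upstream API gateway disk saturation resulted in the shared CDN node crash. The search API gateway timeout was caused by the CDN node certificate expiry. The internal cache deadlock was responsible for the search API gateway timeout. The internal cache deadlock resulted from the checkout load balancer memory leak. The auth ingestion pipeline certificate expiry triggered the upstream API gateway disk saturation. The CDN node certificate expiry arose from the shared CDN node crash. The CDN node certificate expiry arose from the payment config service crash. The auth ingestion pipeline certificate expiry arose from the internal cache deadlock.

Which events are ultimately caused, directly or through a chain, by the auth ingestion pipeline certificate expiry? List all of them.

Direct effects: the upstream API gateway disk saturation.
2 steps out: the shared CDN node crash.
3 steps out: the CDN node certificate expiry.
4 steps out: the search API gateway timeout.
Not reachable from it: the checkout load balancer memory leak, the internal cache deadlock, the payment config service crash.

the CDN node certificate expiry, the search API gateway timeout, the shared CDN node crash, the upstream API gateway disk saturation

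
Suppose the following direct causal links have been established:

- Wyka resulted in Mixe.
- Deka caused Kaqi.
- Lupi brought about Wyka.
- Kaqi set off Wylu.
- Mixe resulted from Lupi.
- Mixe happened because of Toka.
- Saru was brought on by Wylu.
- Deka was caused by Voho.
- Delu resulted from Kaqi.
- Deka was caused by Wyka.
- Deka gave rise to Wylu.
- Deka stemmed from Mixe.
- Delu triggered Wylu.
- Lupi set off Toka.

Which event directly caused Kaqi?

Upstream contributors include Lupi, Wyka, Toka, Mixe, Voho, but only Deka feeds directly into Kaqi.

Deka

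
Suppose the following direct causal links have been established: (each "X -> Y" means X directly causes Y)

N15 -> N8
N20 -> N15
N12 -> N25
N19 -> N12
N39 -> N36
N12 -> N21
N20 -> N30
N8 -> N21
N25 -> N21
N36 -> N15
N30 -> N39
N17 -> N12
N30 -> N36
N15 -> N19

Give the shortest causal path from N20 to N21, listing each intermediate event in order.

N20 → N15 → N8 → N21

N20 → N15
N15 → N8
N8 → N21
Length: 3 steps.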